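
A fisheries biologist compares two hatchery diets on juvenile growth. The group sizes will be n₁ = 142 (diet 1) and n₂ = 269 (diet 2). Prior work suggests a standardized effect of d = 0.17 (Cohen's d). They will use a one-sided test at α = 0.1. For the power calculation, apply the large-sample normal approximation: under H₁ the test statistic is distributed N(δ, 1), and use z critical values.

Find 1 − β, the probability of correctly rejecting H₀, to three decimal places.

Noncentrality parameter: λ = d / √(1/n₁ + 1/n₂) = 0.17 / √(1/142 + 1/269) = 1.6389
One-sided α = 0.1 → critical value z_{0.1} = 1.282.
Power = Φ(λ − 1.282) = Φ(0.357) = 0.6396.

Power ≈ 0.640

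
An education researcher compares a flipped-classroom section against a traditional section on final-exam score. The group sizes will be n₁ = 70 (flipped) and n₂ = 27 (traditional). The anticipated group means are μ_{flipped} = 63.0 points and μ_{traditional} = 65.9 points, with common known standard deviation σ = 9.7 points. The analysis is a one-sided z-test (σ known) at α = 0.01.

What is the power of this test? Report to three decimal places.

Standardized effect: d = |μ_{flipped} − μ_{traditional}| / σ = |63.0 − 65.9| / 9.7 = 0.2990
Noncentrality parameter: δ = d / √(1/n₁ + 1/n₂) = 0.2990 / √(1/70 + 1/27) = 1.3197
Critical value for a one-sided test at α = 0.01: z_α = 2.326.
Power = P(Z > 2.326 − δ) = Φ(-1.007) = 0.1570.

Power ≈ 0.157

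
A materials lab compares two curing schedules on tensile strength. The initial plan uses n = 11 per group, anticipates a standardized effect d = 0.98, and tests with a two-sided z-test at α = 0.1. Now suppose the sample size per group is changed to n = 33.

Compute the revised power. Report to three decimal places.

With n = 33 per group: δ = d·√(n/2) = 0.98 × √(33/2) = 3.9808. Critical value z_{0.05} = 1.645.
Revised power = Φ(δ − 1.645) + Φ(−δ − 1.645) = Φ(2.336) + Φ(-5.626) = 0.9903 + 0.0000 = 0.9903.

Power ≈ 0.990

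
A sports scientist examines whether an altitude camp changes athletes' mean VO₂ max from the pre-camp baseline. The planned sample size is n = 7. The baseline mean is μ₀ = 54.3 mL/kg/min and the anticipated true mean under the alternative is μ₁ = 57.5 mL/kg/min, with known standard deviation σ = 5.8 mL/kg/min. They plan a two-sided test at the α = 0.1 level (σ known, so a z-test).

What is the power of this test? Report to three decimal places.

Standardized effect: d = |μ₁ − μ₀| / σ = |57.5 − 54.3| / 5.8 = 0.5517
Noncentrality parameter: δ = d·√n = 0.5517 × √7 = 1.4597
Two-sided α = 0.1 → critical value z_{0.05} = 1.645.
Power = Φ(δ − 1.645) + Φ(−δ − 1.645) = Φ(-0.185) + Φ(-3.105) = 0.4266 + 0.0010 = 0.4275.

Power ≈ 0.428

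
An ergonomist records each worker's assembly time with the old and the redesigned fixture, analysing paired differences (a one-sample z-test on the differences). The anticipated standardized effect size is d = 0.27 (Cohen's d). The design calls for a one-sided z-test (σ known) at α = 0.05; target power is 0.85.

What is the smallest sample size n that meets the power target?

n = 99

Set Φ(δ − 1.645) = 0.85; then δ − 1.645 = Φ⁻¹(0.85) = 1.036, giving δ = 2.681.
δ = d·√n ⇒ n = (δ/d)² = (2.681 / 0.27)² = 98.62.
Round up to the next whole unit.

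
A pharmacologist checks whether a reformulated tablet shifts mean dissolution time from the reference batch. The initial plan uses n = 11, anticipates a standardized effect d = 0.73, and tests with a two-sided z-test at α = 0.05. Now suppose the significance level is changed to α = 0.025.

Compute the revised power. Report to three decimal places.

Power ≈ 0.571

δ = d·√n = 0.73 × √11 = 2.4211 (unchanged). New critical value: z_{0.0125} = 2.241.
Revised power = Φ(δ − 2.241) + Φ(−δ − 2.241) = Φ(0.180) + Φ(-4.663) = 0.5713 + 0.0000 = 0.5713.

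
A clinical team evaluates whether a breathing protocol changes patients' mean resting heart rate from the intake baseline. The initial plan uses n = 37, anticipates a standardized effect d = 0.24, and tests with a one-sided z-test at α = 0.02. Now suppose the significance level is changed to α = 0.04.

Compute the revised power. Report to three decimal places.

Power ≈ 0.386

δ = d·√n = 0.24 × √37 = 1.4599 (unchanged). New critical value: z_{0.04} = 1.751.
Revised power = Φ(δ − 1.751) = Φ(-0.291) = 0.3856.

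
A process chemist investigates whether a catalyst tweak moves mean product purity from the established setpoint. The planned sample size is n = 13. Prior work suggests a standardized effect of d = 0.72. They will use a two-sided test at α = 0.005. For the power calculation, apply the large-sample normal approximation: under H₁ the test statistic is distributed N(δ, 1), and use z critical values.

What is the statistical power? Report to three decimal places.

Power ≈ 0.416

Noncentrality parameter: δ = d·√n = 0.72 × √13 = 2.5960
Critical value for a two-sided test at α = 0.005: z_{α/2} = 2.807.
Power = Φ(δ − 2.807) + Φ(−δ − 2.807) = Φ(-0.211) + Φ(-5.403) = 0.4164 + 0.0000 = 0.4164.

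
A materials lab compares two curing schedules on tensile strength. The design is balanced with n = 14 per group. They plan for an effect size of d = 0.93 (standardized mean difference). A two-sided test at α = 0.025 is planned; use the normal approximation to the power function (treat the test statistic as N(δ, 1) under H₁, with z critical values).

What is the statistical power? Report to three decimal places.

Power ≈ 0.587

Noncentrality parameter: δ = d·√(n/2) = 0.93 × √(14/2) = 2.4605
Critical value for a two-sided test at α = 0.025: z_{α/2} = 2.241.
Power = Φ(δ − 2.241) + Φ(−δ − 2.241) = Φ(0.219) + Φ(-4.702) = 0.5867 + 0.0000 = 0.5867.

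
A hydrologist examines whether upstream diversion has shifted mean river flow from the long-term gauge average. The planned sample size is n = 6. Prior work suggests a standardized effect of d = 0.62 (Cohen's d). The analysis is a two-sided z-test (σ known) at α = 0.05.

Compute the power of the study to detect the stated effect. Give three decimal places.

Power ≈ 0.330

Noncentrality parameter: δ = d·√n = 0.62 × √6 = 1.5187
Critical value for a two-sided test at α = 0.05: z_{α/2} = 1.960.
Power = Φ(δ − 1.960) + Φ(−δ − 1.960) = Φ(-0.441) + Φ(-3.479) = 0.3295 + 0.0003 = 0.3298.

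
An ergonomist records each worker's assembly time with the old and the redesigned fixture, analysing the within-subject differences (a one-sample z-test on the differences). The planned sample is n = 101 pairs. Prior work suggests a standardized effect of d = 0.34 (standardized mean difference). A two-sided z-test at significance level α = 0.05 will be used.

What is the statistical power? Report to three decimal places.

Noncentrality parameter: δ = d·√n = 0.34 × √101 = 3.4170
Two-sided α = 0.05 → critical value z_{0.025} = 1.960.
Power = Φ(δ − 1.960) + Φ(−δ − 1.960) = Φ(1.457) + Φ(-5.377) = 0.9274 + 0.0000 = 0.9274.

Power ≈ 0.927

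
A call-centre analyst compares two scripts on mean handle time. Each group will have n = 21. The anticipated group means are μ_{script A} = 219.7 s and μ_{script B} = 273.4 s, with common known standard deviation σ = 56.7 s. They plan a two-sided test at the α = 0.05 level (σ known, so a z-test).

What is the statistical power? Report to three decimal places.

Power ≈ 0.866

Standardized effect: d = |μ_{script A} − μ_{script B}| / σ = |219.7 − 273.4| / 56.7 = 0.9471
Noncentrality parameter: δ = d·√(n/2) = 0.9471 × √(21/2) = 3.0689
Two-sided α = 0.05 → critical value z_{0.025} = 1.960.
Power = Φ(δ − 1.960) + Φ(−δ − 1.960) = Φ(1.109) + Φ(-5.029) = 0.8663 + 0.0000 = 0.8663.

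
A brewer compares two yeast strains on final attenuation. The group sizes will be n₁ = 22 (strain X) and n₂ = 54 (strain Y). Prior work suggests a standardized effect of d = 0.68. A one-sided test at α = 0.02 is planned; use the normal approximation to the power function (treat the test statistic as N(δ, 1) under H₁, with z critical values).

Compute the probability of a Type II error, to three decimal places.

Noncentrality parameter: δ = d / √(1/n₁ + 1/n₂) = 0.68 / √(1/22 + 1/54) = 2.6885
One-sided α = 0.02 → critical value z_{0.02} = 2.054.
Power = Φ(δ − 2.054) = Φ(0.635) = 0.7372.
Type II error: β = 1 − power = 1 − 0.7372 = 0.2628.

β ≈ 0.263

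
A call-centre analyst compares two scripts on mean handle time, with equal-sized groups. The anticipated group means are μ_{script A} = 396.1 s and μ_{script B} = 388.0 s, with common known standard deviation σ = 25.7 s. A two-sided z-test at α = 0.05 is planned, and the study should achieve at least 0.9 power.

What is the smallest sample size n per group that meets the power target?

n = 212 per group

Standardized effect: d = |μ_{script A} − μ_{script B}| / σ = |396.1 − 388.0| / 25.7 = 0.3152
Set Φ(δ − 1.960) = 0.9; then δ − 1.960 = Φ⁻¹(0.9) = 1.282, giving δ = 3.242.
(For δ > 0 the lower-tail rejection region contributes negligibly to power, so the one-term inversion is standard.)
δ = d·√(n/2) ⇒ n = 2(δ/d)² = 2 × (3.242 / 0.3152)² = 211.55.
Rounding up, n = 212 per group.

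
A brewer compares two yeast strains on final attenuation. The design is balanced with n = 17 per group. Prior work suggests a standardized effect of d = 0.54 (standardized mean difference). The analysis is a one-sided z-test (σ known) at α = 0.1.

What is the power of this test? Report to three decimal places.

Noncentrality parameter: δ = d·√(n/2) = 0.54 × √(17/2) = 1.5744
Critical value for a one-sided test at α = 0.1: z_α = 1.282.
Power = P(Z > 1.282 − δ) = Φ(0.293) = 0.6152.

Power ≈ 0.615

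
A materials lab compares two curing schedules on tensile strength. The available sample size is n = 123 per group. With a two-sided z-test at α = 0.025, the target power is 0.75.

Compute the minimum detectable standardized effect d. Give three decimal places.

Required noncentrality: δ = z_{0.0125} + z_{0.25} = 2.241 + 0.674 = 2.916.
(The second rejection-region term Φ(−δ − z_{α/2}) is negligible and dropped.)
δ = d·√(n/2) ⇒ d = δ/√(n/2) = 2.916/√(123/2) = 0.3718.

d ≈ 0.372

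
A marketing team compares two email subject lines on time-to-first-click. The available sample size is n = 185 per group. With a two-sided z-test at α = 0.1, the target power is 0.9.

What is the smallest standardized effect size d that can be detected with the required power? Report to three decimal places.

d ≈ 0.304

Required noncentrality: δ = z_{0.05} + z_{0.10} = 1.645 + 1.282 = 2.926.
(Lower-tail contribution to power is negligible for δ > 0.)
δ = d·√(n/2) ⇒ d = δ/√(n/2) = 2.926/√(185/2) = 0.3043.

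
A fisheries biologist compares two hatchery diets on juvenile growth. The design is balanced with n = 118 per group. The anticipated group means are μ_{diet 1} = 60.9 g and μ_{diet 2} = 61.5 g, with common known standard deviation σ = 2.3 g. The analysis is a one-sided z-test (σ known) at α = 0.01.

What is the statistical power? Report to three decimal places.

Power ≈ 0.374

Standardized effect: d = |μ_{diet 1} − μ_{diet 2}| / σ = |60.9 − 61.5| / 2.3 = 0.2609
Noncentrality parameter: δ = d·√(n/2) = 0.2609 × √(118/2) = 2.0038
One-sided α = 0.01 → critical value z_{0.01} = 2.326.
Power = Φ(δ − 2.326) = Φ(-0.323) = 0.3735.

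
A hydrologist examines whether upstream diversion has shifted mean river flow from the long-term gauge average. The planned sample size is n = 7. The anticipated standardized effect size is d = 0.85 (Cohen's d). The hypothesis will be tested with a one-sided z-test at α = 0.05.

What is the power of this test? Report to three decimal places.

Noncentrality parameter: δ = d·√n = 0.85 × √7 = 2.2489
One-sided α = 0.05 → critical value z_{0.05} = 1.645.
Power = Φ(δ − 1.645) = Φ(0.604) = 0.7271.

Power ≈ 0.727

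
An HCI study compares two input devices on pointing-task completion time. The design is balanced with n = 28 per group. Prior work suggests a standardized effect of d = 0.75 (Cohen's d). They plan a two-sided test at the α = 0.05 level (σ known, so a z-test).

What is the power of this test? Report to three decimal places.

Power ≈ 0.801

Noncentrality parameter: δ = d·√(n/2) = 0.75 × √(28/2) = 2.8062
Critical value for a two-sided test at α = 0.05: z_{α/2} = 1.960.
Power = Φ(δ − 1.960) + Φ(−δ − 1.960) = Φ(0.846) + Φ(-4.766) = 0.8013 + 0.0000 = 0.8013.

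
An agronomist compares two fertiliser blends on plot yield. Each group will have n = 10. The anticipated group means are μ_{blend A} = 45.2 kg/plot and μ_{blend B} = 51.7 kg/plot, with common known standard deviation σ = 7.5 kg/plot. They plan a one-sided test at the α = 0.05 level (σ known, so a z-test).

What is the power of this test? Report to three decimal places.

Standardized effect: d = |μ_{blend A} − μ_{blend B}| / σ = |45.2 − 51.7| / 7.5 = 0.8667
Noncentrality parameter: δ = d·√(n/2) = 0.8667 × √(10/2) = 1.9379
Critical value for a one-sided test at α = 0.05: z_α = 1.645.
Power = P(Z > 1.645 − δ) = Φ(0.293) = 0.6153.

Power ≈ 0.615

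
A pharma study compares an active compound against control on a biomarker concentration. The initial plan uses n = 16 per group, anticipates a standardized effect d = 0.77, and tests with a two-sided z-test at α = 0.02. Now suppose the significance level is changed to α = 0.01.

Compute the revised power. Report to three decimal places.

Power ≈ 0.345

δ = d·√(n/2) = 0.77 × √(16/2) = 2.1779 (unchanged). New critical value: z_{0.005} = 2.576.
Revised power = Φ(δ − 2.576) + Φ(−δ − 2.576) = Φ(-0.398) + Φ(-4.754) = 0.3453 + 0.0000 = 0.3453.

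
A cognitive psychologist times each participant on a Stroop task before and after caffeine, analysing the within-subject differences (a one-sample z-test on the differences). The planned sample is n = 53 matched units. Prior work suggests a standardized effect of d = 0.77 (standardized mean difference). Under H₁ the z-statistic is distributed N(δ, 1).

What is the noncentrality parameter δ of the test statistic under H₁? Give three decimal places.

δ ≈ 5.606

δ = d·√n = 0.77 × √53 = 5.6057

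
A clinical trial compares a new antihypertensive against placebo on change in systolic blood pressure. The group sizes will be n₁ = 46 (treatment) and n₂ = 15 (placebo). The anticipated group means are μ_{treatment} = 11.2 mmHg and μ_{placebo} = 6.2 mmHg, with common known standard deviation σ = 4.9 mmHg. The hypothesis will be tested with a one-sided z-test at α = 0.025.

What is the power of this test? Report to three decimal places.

Standardized effect: d = |μ_{treatment} − μ_{placebo}| / σ = |11.2 − 6.2| / 4.9 = 1.0204
Noncentrality parameter: δ = d / √(1/n₁ + 1/n₂) = 1.0204 / √(1/46 + 1/15) = 3.4319
One-sided α = 0.025 → critical value z_{0.025} = 1.960.
Power = P(Z > 1.960 − δ) = Φ(1.472) = 0.9295.

Power ≈ 0.929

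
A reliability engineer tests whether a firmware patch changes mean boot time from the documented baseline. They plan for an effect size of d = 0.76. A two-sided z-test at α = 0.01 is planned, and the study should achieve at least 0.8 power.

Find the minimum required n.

n = 21

Set Φ(δ − 2.576) = 0.8; then δ − 2.576 = Φ⁻¹(0.8) = 0.842, giving δ = 3.417.
(Ignoring the negligible lower-tail rejection probability gives the usual closed-form inversion.)
δ = d·√n ⇒ n = (δ/d)² = (3.417 / 0.76)² = 20.22.
Round up to the next whole unit.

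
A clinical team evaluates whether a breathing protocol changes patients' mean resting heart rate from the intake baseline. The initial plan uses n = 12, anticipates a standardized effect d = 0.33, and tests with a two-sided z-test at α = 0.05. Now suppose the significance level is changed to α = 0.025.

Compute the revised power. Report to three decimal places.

Power ≈ 0.136

δ = d·√n = 0.33 × √12 = 1.1432 (unchanged). New critical value: z_{0.0125} = 2.241.
Revised power = Φ(δ − 2.241) + Φ(−δ − 2.241) = Φ(-1.098) + Φ(-3.385) = 0.1360 + 0.0004 = 0.1364.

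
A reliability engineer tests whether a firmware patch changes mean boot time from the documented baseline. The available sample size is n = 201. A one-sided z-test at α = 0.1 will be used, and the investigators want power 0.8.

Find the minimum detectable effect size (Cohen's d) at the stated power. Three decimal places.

Need Φ(δ − 1.282) = 0.8, so δ = 1.282 + 0.842 = 2.123.
δ = d·√n ⇒ d = δ/√n = 2.123/√201 = 0.1498.

d ≈ 0.150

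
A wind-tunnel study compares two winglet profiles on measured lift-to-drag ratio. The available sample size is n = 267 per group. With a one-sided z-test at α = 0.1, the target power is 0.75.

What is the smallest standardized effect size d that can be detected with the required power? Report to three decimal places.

Required noncentrality: δ = z_{0.1} + z_{0.25} = 1.282 + 0.674 = 1.956.
δ = d·√(n/2) ⇒ d = δ/√(n/2) = 1.956/√(267/2) = 0.1693.

d ≈ 0.169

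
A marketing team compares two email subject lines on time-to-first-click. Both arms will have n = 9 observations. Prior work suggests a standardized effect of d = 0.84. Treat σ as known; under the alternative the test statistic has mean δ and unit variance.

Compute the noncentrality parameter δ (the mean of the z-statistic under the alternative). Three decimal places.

δ ≈ 1.782

The noncentrality parameter scales effect size by the design's sample-size factor: δ = d·√(n/2) = 0.84 × √(9/2) = 1.7819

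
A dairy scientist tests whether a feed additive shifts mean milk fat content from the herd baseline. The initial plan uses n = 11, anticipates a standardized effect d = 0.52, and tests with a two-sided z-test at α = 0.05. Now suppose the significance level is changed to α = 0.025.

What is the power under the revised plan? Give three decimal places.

δ = d·√n = 0.52 × √11 = 1.7246 (unchanged). New critical value: z_{0.0125} = 2.241.
Revised power = Φ(δ − 2.241) + Φ(−δ − 2.241) = Φ(-0.517) + Φ(-3.966) = 0.3027 + 0.0000 = 0.3027.

Power ≈ 0.303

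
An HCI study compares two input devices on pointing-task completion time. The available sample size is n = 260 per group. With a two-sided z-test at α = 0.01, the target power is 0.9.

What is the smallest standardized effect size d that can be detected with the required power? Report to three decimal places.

Need Φ(δ − 2.576) = 0.9, so δ = 2.576 + 1.282 = 3.857.
(Lower-tail contribution to power is negligible for δ > 0.)
δ = d·√(n/2) ⇒ d = δ/√(n/2) = 3.857/√(260/2) = 0.3383.

d ≈ 0.338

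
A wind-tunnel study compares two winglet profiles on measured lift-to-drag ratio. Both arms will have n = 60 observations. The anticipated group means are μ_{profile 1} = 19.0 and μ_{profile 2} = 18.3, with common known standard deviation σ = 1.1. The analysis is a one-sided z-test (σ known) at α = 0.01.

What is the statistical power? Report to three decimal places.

Standardized effect: d = |μ_{profile 1} − μ_{profile 2}| / σ = |19.0 − 18.3| / 1.1 = 0.6364
Noncentrality parameter: δ = d·√(n/2) = 0.6364 × √(60/2) = 3.4855
Critical value for a one-sided test at α = 0.01: z_α = 2.326.
Power = P(Z > 2.326 − δ) = Φ(1.159) = 0.8768.

Power ≈ 0.877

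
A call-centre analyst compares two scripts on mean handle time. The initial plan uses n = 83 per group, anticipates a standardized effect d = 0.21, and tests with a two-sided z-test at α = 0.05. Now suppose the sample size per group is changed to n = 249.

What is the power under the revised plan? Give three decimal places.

Power ≈ 0.649

With n = 249 per group: δ = d·√(n/2) = 0.21 × √(249/2) = 2.3432. Critical value z_{0.025} = 1.960.
Revised power = Φ(δ − 1.960) + Φ(−δ − 1.960) = Φ(0.383) + Φ(-4.303) = 0.6492 + 0.0000 = 0.6492.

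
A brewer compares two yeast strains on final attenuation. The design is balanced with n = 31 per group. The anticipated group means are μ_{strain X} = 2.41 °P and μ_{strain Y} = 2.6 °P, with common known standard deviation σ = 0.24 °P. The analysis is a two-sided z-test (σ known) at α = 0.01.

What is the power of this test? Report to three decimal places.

Standardized effect: d = |μ_{strain X} − μ_{strain Y}| / σ = |2.41 − 2.6| / 0.24 = 0.7917
Noncentrality parameter: λ = d·√(n/2) = 0.7917 × √(31/2) = 3.1168
Two-sided α = 0.01 → critical value z_{0.005} = 2.576.
Power = Φ(λ − 2.576) + Φ(−λ − 2.576) = Φ(0.541) + Φ(-5.693) = 0.7057 + 0.0000 = 0.7057.

Power ≈ 0.706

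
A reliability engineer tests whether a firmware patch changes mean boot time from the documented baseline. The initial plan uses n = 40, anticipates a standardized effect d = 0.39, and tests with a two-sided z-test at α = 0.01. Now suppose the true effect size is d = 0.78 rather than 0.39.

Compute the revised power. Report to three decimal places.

Power ≈ 0.991

With d = 0.78: δ = d·√n = 0.78 × √40 = 4.9332. Critical value z_{0.005} = 2.576.
Revised power = Φ(δ − 2.576) + Φ(−δ − 2.576) = Φ(2.357) + Φ(-7.509) = 0.9908 + 0.0000 = 0.9908.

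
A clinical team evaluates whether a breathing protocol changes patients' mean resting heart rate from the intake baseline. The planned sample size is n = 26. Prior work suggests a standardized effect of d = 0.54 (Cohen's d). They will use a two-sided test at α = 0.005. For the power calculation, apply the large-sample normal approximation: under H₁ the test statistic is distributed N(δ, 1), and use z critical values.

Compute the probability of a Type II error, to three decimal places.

Noncentrality parameter: δ = d·√n = 0.54 × √26 = 2.7535
Critical value for a two-sided test at α = 0.005: z_{α/2} = 2.807.
Power = Φ(δ − 2.807) + Φ(−δ − 2.807) = Φ(-0.054) + Φ(-5.561) = 0.4786 + 0.0000 = 0.4786.
Type II error: β = 1 − power = 1 − 0.4786 = 0.5214.

β ≈ 0.521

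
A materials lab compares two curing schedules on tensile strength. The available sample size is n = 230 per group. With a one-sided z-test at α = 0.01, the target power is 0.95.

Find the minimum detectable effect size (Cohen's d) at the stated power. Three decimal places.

Required noncentrality: δ = z_{0.01} + z_{0.05} = 2.326 + 1.645 = 3.971.
δ = d·√(n/2) ⇒ d = δ/√(n/2) = 3.971/√(230/2) = 0.3703.

d ≈ 0.370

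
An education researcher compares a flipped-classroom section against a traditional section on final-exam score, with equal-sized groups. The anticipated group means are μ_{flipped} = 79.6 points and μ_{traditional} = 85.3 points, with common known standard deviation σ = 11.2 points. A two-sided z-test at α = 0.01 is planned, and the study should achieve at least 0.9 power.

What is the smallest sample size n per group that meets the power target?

Standardized effect: d = |μ_{flipped} − μ_{traditional}| / σ = |79.6 − 85.3| / 11.2 = 0.5089
Set Φ(δ − 2.576) = 0.9; then δ − 2.576 = Φ⁻¹(0.9) = 1.282, giving δ = 3.857.
(For δ > 0 the lower-tail rejection region contributes negligibly to power, so the one-term inversion is standard.)
δ = d·√(n/2) ⇒ n = 2(δ/d)² = 2 × (3.857 / 0.5089)² = 114.90.
Round up to the next whole unit.

n = 115 per group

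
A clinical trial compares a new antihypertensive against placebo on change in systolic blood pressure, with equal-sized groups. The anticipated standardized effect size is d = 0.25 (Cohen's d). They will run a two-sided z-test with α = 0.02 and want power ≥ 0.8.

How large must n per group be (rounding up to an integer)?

n = 322 per group

For power 0.8 need Φ(δ − z_{0.01}) = 0.8, so δ = z_{0.01} + z_{0.20} = 2.326 + 0.842 = 3.168.
(Ignoring the negligible lower-tail rejection probability gives the usual closed-form inversion.)
δ = d·√(n/2) ⇒ n = 2(δ/d)² = 2 × (3.168 / 0.25)² = 321.15.
Rounding up, n = 322 per group.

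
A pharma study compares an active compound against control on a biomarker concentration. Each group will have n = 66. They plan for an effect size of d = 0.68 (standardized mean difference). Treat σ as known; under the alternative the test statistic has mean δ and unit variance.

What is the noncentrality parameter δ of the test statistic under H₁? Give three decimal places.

δ = d·√(n/2) = 0.68 × √(66/2) = 3.9063

δ ≈ 3.906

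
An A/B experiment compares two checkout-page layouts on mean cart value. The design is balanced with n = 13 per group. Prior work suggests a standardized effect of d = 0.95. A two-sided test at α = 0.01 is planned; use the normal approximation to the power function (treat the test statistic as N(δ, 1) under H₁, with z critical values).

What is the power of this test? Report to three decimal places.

Noncentrality parameter: δ = d·√(n/2) = 0.95 × √(13/2) = 2.4220
Two-sided α = 0.01 → critical value z_{0.005} = 2.576.
Power = Φ(δ − 2.576) + Φ(−δ − 2.576) = Φ(-0.154) + Φ(-4.998) = 0.4389 + 0.0000 = 0.4389.

Power ≈ 0.439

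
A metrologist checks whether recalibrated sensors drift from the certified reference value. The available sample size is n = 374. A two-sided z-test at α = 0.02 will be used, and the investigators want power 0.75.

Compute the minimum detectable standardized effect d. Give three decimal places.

Required noncentrality: δ = z_{0.01} + z_{0.25} = 2.326 + 0.674 = 3.001.
(Lower-tail contribution to power is negligible for δ > 0.)
δ = d·√n ⇒ d = δ/√n = 3.001/√374 = 0.1552.

d ≈ 0.155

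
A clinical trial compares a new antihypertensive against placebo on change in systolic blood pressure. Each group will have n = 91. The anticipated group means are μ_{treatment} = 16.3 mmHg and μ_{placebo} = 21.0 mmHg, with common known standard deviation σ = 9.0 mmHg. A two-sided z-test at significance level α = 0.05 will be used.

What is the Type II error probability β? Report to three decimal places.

Standardized effect: d = |μ_{treatment} − μ_{placebo}| / σ = |16.3 − 21.0| / 9.0 = 0.5222
Noncentrality parameter: δ = d·√(n/2) = 0.5222 × √(91/2) = 3.5226
Critical value for a two-sided test at α = 0.05: z_{α/2} = 1.960.
Power = Φ(δ − 1.960) + Φ(−δ − 1.960) = Φ(1.563) + Φ(-5.483) = 0.9409 + 0.0000 = 0.9409.
Type II error: β = 1 − power = 1 − 0.9409 = 0.0591.

β ≈ 0.059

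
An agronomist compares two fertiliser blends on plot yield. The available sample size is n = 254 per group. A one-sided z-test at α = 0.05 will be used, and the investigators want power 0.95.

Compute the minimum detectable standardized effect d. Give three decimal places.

Required noncentrality: δ = z_{0.05} + z_{0.05} = 1.645 + 1.645 = 3.290.
δ = d·√(n/2) ⇒ d = δ/√(n/2) = 3.290/√(254/2) = 0.2919.

d ≈ 0.292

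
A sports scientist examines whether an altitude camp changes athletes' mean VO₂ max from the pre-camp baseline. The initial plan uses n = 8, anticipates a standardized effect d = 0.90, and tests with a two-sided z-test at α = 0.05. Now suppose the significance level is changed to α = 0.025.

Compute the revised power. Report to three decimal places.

δ = d·√n = 0.90 × √8 = 2.5456 (unchanged). New critical value: z_{0.0125} = 2.241.
Revised power = Φ(δ − 2.241) + Φ(−δ − 2.241) = Φ(0.304) + Φ(-4.787) = 0.6195 + 0.0000 = 0.6195.

Power ≈ 0.620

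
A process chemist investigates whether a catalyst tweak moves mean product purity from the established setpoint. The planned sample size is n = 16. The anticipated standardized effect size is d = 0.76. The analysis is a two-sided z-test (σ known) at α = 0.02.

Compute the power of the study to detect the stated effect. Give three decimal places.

Noncentrality parameter: δ = d·√n = 0.76 × √16 = 3.0400
Critical value for a two-sided test at α = 0.02: z_{α/2} = 2.326.
Power = Φ(δ − 2.326) + Φ(−δ − 2.326) = Φ(0.714) + Φ(-5.366) = 0.7623 + 0.0000 = 0.7623.

Power ≈ 0.762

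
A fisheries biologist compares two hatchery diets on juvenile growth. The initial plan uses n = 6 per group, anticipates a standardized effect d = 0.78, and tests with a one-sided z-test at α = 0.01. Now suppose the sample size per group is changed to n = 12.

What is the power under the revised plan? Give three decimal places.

With n = 12 per group: δ = d·√(n/2) = 0.78 × √(12/2) = 1.9106. Critical value z_{0.01} = 2.326.
Revised power = P(Z > 2.326 − δ) = Φ(-0.416) = 0.3388.

Power ≈ 0.339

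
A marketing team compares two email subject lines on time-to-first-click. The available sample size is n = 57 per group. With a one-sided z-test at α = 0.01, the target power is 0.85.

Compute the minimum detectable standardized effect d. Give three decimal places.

d ≈ 0.630

Required noncentrality: δ = z_{0.01} + z_{0.15} = 2.326 + 1.036 = 3.363.
δ = d·√(n/2) ⇒ d = δ/√(n/2) = 3.363/√(57/2) = 0.6299.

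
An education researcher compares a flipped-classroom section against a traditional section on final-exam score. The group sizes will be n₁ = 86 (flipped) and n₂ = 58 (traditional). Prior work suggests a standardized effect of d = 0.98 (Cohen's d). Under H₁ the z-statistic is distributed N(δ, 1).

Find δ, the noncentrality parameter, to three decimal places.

The noncentrality parameter scales effect size by the design's sample-size factor: δ = d / √(1/n₁ + 1/n₂) = 0.98 / √(1/86 + 1/58) = 5.7678

δ ≈ 5.768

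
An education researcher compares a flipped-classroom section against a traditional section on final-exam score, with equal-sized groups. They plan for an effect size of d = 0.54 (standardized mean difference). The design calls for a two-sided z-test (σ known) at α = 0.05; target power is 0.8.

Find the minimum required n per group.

For power 0.8 need Φ(δ − z_{0.025}) = 0.8, so δ = z_{0.025} + z_{0.20} = 1.960 + 0.842 = 2.802.
(For δ > 0 the lower-tail rejection region contributes negligibly to power, so the one-term inversion is standard.)
δ = d·√(n/2) ⇒ n = 2(δ/d)² = 2 × (2.802 / 0.54)² = 53.83.
Rounding up, n = 54 per group.

n = 54 per group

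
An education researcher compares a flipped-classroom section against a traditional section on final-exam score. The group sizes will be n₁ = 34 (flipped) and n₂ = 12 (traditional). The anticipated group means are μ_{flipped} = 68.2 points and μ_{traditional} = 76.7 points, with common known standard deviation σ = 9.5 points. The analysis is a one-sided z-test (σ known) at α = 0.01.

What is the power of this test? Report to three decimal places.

Standardized effect: d = |μ_{flipped} − μ_{traditional}| / σ = |68.2 − 76.7| / 9.5 = 0.8947
Noncentrality parameter: λ = d / √(1/n₁ + 1/n₂) = 0.8947 / √(1/34 + 1/12) = 2.6647
One-sided α = 0.01 → critical value z_{0.01} = 2.326.
Power = P(Z > 2.326 − λ) = Φ(0.338) = 0.6324.

Power ≈ 0.632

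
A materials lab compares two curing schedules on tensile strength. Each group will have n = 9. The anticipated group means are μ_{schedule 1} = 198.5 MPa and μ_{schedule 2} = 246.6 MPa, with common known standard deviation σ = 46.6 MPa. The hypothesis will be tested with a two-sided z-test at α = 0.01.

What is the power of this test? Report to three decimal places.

Power ≈ 0.350

Standardized effect: d = |μ_{schedule 1} − μ_{schedule 2}| / σ = |198.5 − 246.6| / 46.6 = 1.0322
Noncentrality parameter: δ = d·√(n/2) = 1.0322 × √(9/2) = 2.1896
Critical value for a two-sided test at α = 0.01: z_{α/2} = 2.576.
Power = Φ(δ − 2.576) + Φ(−δ − 2.576) = Φ(-0.386) + Φ(-4.765) = 0.3497 + 0.0000 = 0.3497.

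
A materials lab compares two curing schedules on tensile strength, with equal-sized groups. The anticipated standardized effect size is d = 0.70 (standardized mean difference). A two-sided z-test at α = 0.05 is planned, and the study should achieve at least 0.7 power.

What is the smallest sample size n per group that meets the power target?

n = 26 per group

For power 0.7 need Φ(δ − z_{0.025}) = 0.7, so δ = z_{0.025} + z_{0.30} = 1.960 + 0.524 = 2.484.
(For δ > 0 the lower-tail rejection region contributes negligibly to power, so the one-term inversion is standard.)
δ = d·√(n/2) ⇒ n = 2(δ/d)² = 2 × (2.484 / 0.70)² = 25.19.
Round up to the next whole unit.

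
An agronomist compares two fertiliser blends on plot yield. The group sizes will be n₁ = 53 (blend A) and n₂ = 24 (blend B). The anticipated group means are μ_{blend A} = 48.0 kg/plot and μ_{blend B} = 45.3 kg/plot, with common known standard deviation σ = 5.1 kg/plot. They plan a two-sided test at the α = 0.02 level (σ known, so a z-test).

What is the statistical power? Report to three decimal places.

Power ≈ 0.431

Standardized effect: d = |μ_{blend A} − μ_{blend B}| / σ = |48.0 − 45.3| / 5.1 = 0.5294
Noncentrality parameter: δ = d / √(1/n₁ + 1/n₂) = 0.5294 / √(1/53 + 1/24) = 2.1517
Critical value for a two-sided test at α = 0.02: z_{α/2} = 2.326.
Power = Φ(δ − 2.326) + Φ(−δ − 2.326) = Φ(-0.175) + Φ(-4.478) = 0.4307 + 0.0000 = 0.4307.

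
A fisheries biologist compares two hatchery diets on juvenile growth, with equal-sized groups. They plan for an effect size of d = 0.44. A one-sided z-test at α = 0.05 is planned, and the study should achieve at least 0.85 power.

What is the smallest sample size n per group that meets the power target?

n = 75 per group

Set Φ(δ − 1.645) = 0.85; then δ − 1.645 = Φ⁻¹(0.85) = 1.036, giving δ = 2.681.
δ = d·√(n/2) ⇒ n = 2(δ/d)² = 2 × (2.681 / 0.44)² = 74.27.
Round up to the next whole unit.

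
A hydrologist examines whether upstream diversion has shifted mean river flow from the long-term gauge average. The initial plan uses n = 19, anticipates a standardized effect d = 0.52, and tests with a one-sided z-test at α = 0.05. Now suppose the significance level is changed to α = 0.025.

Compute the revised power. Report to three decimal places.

δ = d·√n = 0.52 × √19 = 2.2666 (unchanged). New critical value: z_{0.025} = 1.960.
Revised power = Φ(δ − 1.960) = Φ(0.307) = 0.6205.

Power ≈ 0.620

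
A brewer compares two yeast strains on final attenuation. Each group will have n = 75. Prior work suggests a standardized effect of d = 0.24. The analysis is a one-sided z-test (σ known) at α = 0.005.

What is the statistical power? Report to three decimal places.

Noncentrality parameter: δ = d·√(n/2) = 0.24 × √(75/2) = 1.4697
Critical value for a one-sided test at α = 0.005: z_α = 2.576.
Power = P(Z > 2.576 − δ) = Φ(-1.106) = 0.1343.

Power ≈ 0.134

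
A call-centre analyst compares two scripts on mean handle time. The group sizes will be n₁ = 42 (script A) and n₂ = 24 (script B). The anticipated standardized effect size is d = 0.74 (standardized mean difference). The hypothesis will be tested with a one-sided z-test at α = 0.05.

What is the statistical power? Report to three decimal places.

Noncentrality parameter: δ = d / √(1/n₁ + 1/n₂) = 0.74 / √(1/42 + 1/24) = 2.8919
Critical value for a one-sided test at α = 0.05: z_α = 1.645.
Power = Φ(δ − 1.645) = Φ(1.247) = 0.8938.

Power ≈ 0.894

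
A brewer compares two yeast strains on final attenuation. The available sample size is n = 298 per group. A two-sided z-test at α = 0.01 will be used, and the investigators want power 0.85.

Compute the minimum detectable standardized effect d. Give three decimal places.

Required noncentrality: δ = z_{0.005} + z_{0.15} = 2.576 + 1.036 = 3.612.
(The second rejection-region term Φ(−δ − z_{α/2}) is negligible and dropped.)
δ = d·√(n/2) ⇒ d = δ/√(n/2) = 3.612/√(298/2) = 0.2959.

d ≈ 0.296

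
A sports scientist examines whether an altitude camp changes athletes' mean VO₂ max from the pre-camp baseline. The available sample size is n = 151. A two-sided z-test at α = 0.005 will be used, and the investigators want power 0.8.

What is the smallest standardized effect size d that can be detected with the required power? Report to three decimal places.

d ≈ 0.297

Required noncentrality: δ = z_{0.0025} + z_{0.20} = 2.807 + 0.842 = 3.649.
(Lower-tail contribution to power is negligible for δ > 0.)
δ = d·√n ⇒ d = δ/√n = 3.649/√151 = 0.2969.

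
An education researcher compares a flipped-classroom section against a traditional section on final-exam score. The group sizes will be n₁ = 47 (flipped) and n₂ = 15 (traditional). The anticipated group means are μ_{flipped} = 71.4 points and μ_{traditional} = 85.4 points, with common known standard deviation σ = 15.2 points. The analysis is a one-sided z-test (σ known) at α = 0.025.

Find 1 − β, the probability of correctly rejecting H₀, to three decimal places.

Power ≈ 0.874

Standardized effect: d = |μ_{flipped} − μ_{traditional}| / σ = |71.4 − 85.4| / 15.2 = 0.9211
Noncentrality parameter: λ = d / √(1/n₁ + 1/n₂) = 0.9211 / √(1/47 + 1/15) = 3.1059
One-sided α = 0.025 → critical value z_{0.025} = 1.960.
Power = Φ(λ − 1.960) = Φ(1.146) = 0.8741.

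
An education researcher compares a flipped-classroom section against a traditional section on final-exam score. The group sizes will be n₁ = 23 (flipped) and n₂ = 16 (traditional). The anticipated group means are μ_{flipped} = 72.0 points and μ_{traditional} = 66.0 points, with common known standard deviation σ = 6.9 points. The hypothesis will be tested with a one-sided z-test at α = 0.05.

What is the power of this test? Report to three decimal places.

Power ≈ 0.848

Standardized effect: d = |μ_{flipped} − μ_{traditional}| / σ = |72.0 − 66.0| / 6.9 = 0.8696
Noncentrality parameter: δ = d / √(1/n₁ + 1/n₂) = 0.8696 / √(1/23 + 1/16) = 2.6711
One-sided α = 0.05 → critical value z_{0.05} = 1.645.
Power = P(Z > 1.645 − δ) = Φ(1.026) = 0.8476.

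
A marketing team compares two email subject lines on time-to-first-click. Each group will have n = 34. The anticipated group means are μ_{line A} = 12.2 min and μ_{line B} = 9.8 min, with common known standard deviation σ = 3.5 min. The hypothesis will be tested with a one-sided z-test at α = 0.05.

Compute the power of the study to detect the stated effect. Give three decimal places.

Power ≈ 0.881

Standardized effect: d = |μ_{line A} − μ_{line B}| / σ = |12.2 − 9.8| / 3.5 = 0.6857
Noncentrality parameter: δ = d·√(n/2) = 0.6857 × √(34/2) = 2.8273
Critical value for a one-sided test at α = 0.05: z_α = 1.645.
Power = Φ(δ − 1.645) = Φ(1.182) = 0.8815.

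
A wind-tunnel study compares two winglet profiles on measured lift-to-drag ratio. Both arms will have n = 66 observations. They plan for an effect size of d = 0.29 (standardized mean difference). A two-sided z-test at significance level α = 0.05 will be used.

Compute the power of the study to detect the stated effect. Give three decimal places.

Noncentrality parameter: λ = d·√(n/2) = 0.29 × √(66/2) = 1.6659
Two-sided α = 0.05 → critical value z_{0.025} = 1.960.
Power = Φ(λ − 1.960) + Φ(−λ − 1.960) = Φ(-0.294) + Φ(-3.626) = 0.3844 + 0.0001 = 0.3845.

Power ≈ 0.385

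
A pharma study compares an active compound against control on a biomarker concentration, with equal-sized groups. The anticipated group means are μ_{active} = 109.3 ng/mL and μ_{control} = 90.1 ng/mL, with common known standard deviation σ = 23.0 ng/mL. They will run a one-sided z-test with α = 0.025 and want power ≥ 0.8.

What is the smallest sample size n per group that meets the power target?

Standardized effect: d = |μ_{active} − μ_{control}| / σ = |109.3 − 90.1| / 23.0 = 0.8348
For power 0.8 need Φ(δ − z_{0.025}) = 0.8, so δ = z_{0.025} + z_{0.20} = 1.960 + 0.842 = 2.802.
δ = d·√(n/2) ⇒ n = 2(δ/d)² = 2 × (2.802 / 0.8348)² = 22.53.
Rounding up, n = 23 per group.

n = 23 per group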